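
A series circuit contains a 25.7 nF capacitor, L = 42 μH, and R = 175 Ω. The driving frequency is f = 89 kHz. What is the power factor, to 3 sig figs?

0.967

ω = 2πf = 559200 rad/s
X_L = ωL = 23.5 Ω
X_C = 1/(ωC) = 69.6 Ω
Net reactance X = X_L − X_C = -46.1 Ω
Z = 175 − j46.1 Ω
|Z| = √(175² + 46.1²) = 181 Ω
∠Z = arctan(-46.1/175) = -14.8°
cos φ = cos(-14.8°) = 0.967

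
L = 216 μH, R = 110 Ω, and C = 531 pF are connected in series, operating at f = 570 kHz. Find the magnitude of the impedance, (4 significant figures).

271.1 Ω

ω = 2πf = 3.581e+06 rad/s
X_L = ωL = 773.6 Ω
X_C = 1/(ωC) = 525.8 Ω
Net reactance X = X_L − X_C = 247.7 Ω
Z = 110.0 + j247.7 Ω
|Z| = √(110.0² + 247.7²) = 271.1 Ω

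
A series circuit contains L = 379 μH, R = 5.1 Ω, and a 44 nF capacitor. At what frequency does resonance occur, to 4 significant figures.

ω₀ = 1/√(LC) = 1/√(0.000379 × 4.4e-08) = 244900 rad/s
f₀ = ω₀/(2π) = 38.97 kHz

38.97 kHz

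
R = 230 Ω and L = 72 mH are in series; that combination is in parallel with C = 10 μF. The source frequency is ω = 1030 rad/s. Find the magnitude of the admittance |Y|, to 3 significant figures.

9.85 mS

X_L = ωL = 74.2 Ω
X_C = 1/(ωC) = 97.1 Ω
Branch 1 (R+jX_L): Z₁ = 230 + j74.2 Ω, |Z₁| = 242 Ω
Branch 2 (−jX_C): Z₂ = −j97.1 Ω
Parallel: Z = Z₁Z₂/(Z₁+Z₂), |Z| = 102 Ω, ∠Z = -66.4°
|Y| = 1/|Z| = 9.85 mS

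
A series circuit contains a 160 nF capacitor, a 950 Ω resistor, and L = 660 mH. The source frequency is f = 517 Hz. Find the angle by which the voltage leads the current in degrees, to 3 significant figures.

ω = 2πf = 3248 rad/s
X_L = ωL = 2140 Ω
X_C = 1/(ωC) = 1920 Ω
Net reactance X = X_L − X_C = 220 Ω
Z = 950 + j220 Ω
|Z| = √(950² + 220²) = 975 Ω
∠Z = arctan(220/950) = 13.0°

13.0°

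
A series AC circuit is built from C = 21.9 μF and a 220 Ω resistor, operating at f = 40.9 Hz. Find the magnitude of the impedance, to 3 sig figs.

283 Ω

ω = 2πf = 257.0 rad/s
X_C = 1/(ωC) = 178 Ω
Z = 220 − j178 Ω
|Z| = √(220² + 178²) = 283 Ω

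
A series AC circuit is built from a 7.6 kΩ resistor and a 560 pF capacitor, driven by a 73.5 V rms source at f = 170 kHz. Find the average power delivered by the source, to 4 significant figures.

678.0 mW

ω = 2πf = 1.068e+06 rad/s
X_C = 1/(ωC) = 1672 Ω
Z = 7600 − j1672 Ω
|Z| = √(7600² + 1672²) = 7782 Ω
∠Z = arctan(-1672/7600) = -12.41°
I = V/|Z| = 9.445 mA
P = VI cos φ = 73.5 × 0.009445 × cos(-12.41°) = 678.0 mW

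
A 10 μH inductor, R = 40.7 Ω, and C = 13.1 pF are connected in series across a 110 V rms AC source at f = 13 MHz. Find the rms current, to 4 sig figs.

883.0 mA

ω = 2πf = 8.168e+07 rad/s
X_L = ωL = 816.8 Ω
X_C = 1/(ωC) = 934.6 Ω
Net reactance X = X_L − X_C = -117.7 Ω
Z = 40.70 − j117.7 Ω
|Z| = √(40.70² + 117.7²) = 124.6 Ω
I = V/|Z| = 110/124.6 = 883.0 mA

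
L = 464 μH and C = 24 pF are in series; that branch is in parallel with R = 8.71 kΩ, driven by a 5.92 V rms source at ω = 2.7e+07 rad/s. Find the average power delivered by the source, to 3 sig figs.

4.02 mW

X_L = ωL = 12500 Ω
X_C = 1/(ωC) = 1540 Ω
Branch 1: Z₁ = R = 8710 Ω
Branch 2 (series LC): Z₂ = j(X_L − X_C) = j11000 Ω
Parallel: Z = Z₁Z₂/(Z₁+Z₂), |Z| = 6820 Ω, ∠Z = 38.4°
I = V/|Z| = 867 μA
P = VI cos φ = 5.92 × 0.000867 × cos(38.4°) = 4.02 mW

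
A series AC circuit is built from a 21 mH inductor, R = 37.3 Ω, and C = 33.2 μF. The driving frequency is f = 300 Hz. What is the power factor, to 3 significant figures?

ω = 2πf = 1885 rad/s
X_L = ωL = 39.6 Ω
X_C = 1/(ωC) = 16.0 Ω
Net reactance X = X_L − X_C = 23.6 Ω
Z = 37.3 + j23.6 Ω
|Z| = √(37.3² + 23.6²) = 44.1 Ω
∠Z = arctan(23.6/37.3) = 32.3°
cos φ = cos(32.3°) = 0.845

0.845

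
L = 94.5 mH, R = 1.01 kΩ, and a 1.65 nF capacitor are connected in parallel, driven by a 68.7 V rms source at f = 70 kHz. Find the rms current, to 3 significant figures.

83.4 mA

ω = 2πf = 439800 rad/s
X_L = ωL = 41600 Ω
X_C = 1/(ωC) = 1380 Ω
Parallel: admittances add. Y = 1/R + 1/(jωL) + jωC
Y = (0.000990 + j0.000702) S
|Y| = 0.00121 S → |Z| = 1/|Y| = 824 Ω, ∠Z = −∠Y = -35.3°
I = V/|Z| = 68.7/824 = 83.4 mA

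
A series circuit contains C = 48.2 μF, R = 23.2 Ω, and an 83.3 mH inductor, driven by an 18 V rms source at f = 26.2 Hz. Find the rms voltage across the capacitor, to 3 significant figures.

19.8 V

ω = 2πf = 164.6 rad/s
X_L = ωL = 13.7 Ω
X_C = 1/(ωC) = 126 Ω
Net reactance X = X_L − X_C = -112 Ω
Z = 23.2 − j112 Ω
|Z| = √(23.2² + 112²) = 115 Ω
I = V/|Z| = 157 mA
V_C = I·|Z_C| = 0.157 × 126 = 19.8 V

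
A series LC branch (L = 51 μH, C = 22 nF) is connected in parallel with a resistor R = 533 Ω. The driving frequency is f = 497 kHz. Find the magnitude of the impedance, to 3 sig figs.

ω = 2πf = 3.123e+06 rad/s
X_L = ωL = 159 Ω
X_C = 1/(ωC) = 14.6 Ω
Branch 1: Z₁ = R = 533 Ω
Branch 2 (series LC): Z₂ = j(X_L − X_C) = j145 Ω
Parallel: Z = Z₁Z₂/(Z₁+Z₂), |Z| = 140 Ω, ∠Z = 74.8°

140 Ω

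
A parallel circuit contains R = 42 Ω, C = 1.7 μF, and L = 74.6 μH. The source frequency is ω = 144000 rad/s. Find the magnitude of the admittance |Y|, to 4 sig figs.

X_L = ωL = 10.74 Ω
X_C = 1/(ωC) = 4.085 Ω
Parallel: admittances add. Y = 1/R + 1/(jωL) + jωC
Y = (0.02381 + j0.1517) S
|Y| = 0.1536 S → |Z| = 1/|Y| = 6.512 Ω, ∠Z = −∠Y = -81.08°

153.6 mS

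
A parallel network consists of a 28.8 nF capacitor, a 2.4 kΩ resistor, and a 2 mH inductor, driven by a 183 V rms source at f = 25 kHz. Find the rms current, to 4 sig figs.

ω = 2πf = 157100 rad/s
X_L = ωL = 314.2 Ω
X_C = 1/(ωC) = 221.0 Ω
Parallel: admittances add. Y = 1/R + 1/(jωL) + jωC
Y = (0.0004167 + j0.001341) S
|Y| = 0.001404 S → |Z| = 1/|Y| = 712.2 Ω, ∠Z = −∠Y = -72.74°
I = V/|Z| = 183/712.2 = 256.9 mA

256.9 mA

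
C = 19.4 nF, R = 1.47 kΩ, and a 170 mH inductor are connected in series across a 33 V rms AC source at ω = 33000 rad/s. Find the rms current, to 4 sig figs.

X_L = ωL = 5610 Ω
X_C = 1/(ωC) = 1562 Ω
Net reactance X = X_L − X_C = 4048 Ω
Z = 1470 + j4048 Ω
|Z| = √(1470² + 4048²) = 4307 Ω
I = V/|Z| = 33/4307 = 7.663 mA

7.663 mA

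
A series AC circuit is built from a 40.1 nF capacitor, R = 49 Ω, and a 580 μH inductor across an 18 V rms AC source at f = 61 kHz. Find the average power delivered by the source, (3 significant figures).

ω = 2πf = 383300 rad/s
X_L = ωL = 222 Ω
X_C = 1/(ωC) = 65.1 Ω
Net reactance X = X_L − X_C = 157 Ω
Z = 49.0 + j157 Ω
|Z| = √(49.0² + 157²) = 165 Ω
∠Z = arctan(157/49.0) = 72.7°
I = V/|Z| = 109 mA
P = VI cos φ = 18 × 0.109 × cos(72.7°) = 585 mW

585 mW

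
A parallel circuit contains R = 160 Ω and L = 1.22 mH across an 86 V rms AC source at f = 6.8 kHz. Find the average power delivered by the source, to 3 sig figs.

46.2 W

ω = 2πf = 42730 rad/s
X_L = ωL = 52.1 Ω
Parallel: admittances add. Y = 1/R + 1/(jωL)
Y = (0.00625 − j0.0192) S
|Y| = 0.0202 S → |Z| = 1/|Y| = 49.6 Ω, ∠Z = −∠Y = 72.0°
I = V/|Z| = 1.74 A
P = VI cos φ = 86 × 1.74 × cos(72.0°) = 46.2 W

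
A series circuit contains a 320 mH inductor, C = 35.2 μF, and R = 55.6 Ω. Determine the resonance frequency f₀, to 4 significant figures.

47.42 Hz

ω₀ = 1/√(LC) = 1/√(0.32 × 3.52e-05) = 298.0 rad/s
f₀ = ω₀/(2π) = 47.42 Hz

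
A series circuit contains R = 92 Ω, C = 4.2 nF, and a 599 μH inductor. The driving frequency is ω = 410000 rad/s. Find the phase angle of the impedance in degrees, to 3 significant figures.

X_L = ωL = 246 Ω
X_C = 1/(ωC) = 581 Ω
Net reactance X = X_L − X_C = -335 Ω
Z = 92.0 − j335 Ω
|Z| = √(92.0² + 335²) = 348 Ω
∠Z = arctan(-335/92.0) = -74.6°

-74.6°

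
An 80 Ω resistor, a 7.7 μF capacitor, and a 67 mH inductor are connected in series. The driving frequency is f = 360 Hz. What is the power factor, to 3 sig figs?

0.648

ω = 2πf = 2262 rad/s
X_L = ωL = 152 Ω
X_C = 1/(ωC) = 57.4 Ω
Net reactance X = X_L − X_C = 94.1 Ω
Z = 80.0 + j94.1 Ω
|Z| = √(80.0² + 94.1²) = 124 Ω
∠Z = arctan(94.1/80.0) = 49.6°
cos φ = cos(49.6°) = 0.648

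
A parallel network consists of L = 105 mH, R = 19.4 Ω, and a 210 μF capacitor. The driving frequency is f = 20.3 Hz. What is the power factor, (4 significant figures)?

ω = 2πf = 127.5 rad/s
X_L = ωL = 13.39 Ω
X_C = 1/(ωC) = 37.33 Ω
Parallel: admittances add. Y = 1/R + 1/(jωL) + jωC
Y = (0.05155 − j0.04788) S
|Y| = 0.07035 S → |Z| = 1/|Y| = 14.21 Ω, ∠Z = −∠Y = 42.89°
cos φ = cos(42.89°) = 0.7327

0.7327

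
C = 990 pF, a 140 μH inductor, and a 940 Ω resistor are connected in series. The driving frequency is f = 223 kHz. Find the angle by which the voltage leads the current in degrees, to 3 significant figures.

ω = 2πf = 1.401e+06 rad/s
X_L = ωL = 196 Ω
X_C = 1/(ωC) = 721 Ω
Net reactance X = X_L − X_C = -525 Ω
Z = 940 − j525 Ω
|Z| = √(940² + 525²) = 1080 Ω
∠Z = arctan(-525/940) = -29.2°

-29.2°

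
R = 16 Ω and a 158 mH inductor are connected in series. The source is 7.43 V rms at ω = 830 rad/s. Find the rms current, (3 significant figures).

56.2 mA

X_L = ωL = 131 Ω
Z = 16.0 + j131 Ω
|Z| = √(16.0² + 131²) = 132 Ω
I = V/|Z| = 7.43/132 = 56.2 mA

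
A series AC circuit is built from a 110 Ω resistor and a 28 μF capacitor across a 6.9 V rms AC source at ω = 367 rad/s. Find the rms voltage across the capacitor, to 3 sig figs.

4.57 V

X_C = 1/(ωC) = 97.3 Ω
Z = 110 − j97.3 Ω
|Z| = √(110² + 97.3²) = 147 Ω
I = V/|Z| = 47.0 mA
V_C = I·|Z_C| = 0.0470 × 97.3 = 4.57 V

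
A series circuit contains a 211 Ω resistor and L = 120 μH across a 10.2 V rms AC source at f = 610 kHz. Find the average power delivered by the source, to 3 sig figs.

ω = 2πf = 3.833e+06 rad/s
X_L = ωL = 460 Ω
Z = 211 + j460 Ω
|Z| = √(211² + 460²) = 506 Ω
∠Z = arctan(460/211) = 65.4°
I = V/|Z| = 20.2 mA
P = VI cos φ = 10.2 × 0.0202 × cos(65.4°) = 85.7 mW

85.7 mW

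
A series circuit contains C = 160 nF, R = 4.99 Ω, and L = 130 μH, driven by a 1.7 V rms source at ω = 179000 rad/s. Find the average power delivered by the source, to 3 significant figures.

X_L = ωL = 23.3 Ω
X_C = 1/(ωC) = 34.9 Ω
Net reactance X = X_L − X_C = -11.6 Ω
Z = 4.99 − j11.6 Ω
|Z| = √(4.99² + 11.6²) = 12.7 Ω
∠Z = arctan(-11.6/4.99) = -66.8°
I = V/|Z| = 134 mA
P = VI cos φ = 1.7 × 0.134 × cos(-66.8°) = 89.8 mW

89.8 mW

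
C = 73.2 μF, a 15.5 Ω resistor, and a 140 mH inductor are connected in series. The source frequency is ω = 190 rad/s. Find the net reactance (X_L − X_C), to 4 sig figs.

-45.30 Ω

X_L = ωL = 26.60 Ω
X_C = 1/(ωC) = 71.90 Ω
X = 26.60 − 71.90 = -45.30 Ω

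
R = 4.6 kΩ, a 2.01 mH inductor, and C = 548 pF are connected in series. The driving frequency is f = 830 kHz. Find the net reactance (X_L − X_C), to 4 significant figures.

10130 Ω

ω = 2πf = 5.215e+06 rad/s
X_L = ωL = 10480 Ω
X_C = 1/(ωC) = 349.9 Ω
X = 10480 − 349.9 = 10130 Ω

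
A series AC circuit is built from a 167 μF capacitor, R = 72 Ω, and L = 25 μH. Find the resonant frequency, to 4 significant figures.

2.463 kHz

ω₀ = 1/√(LC) = 1/√(2.5e-05 × 0.000167) = 15480 rad/s
f₀ = ω₀/(2π) = 2.463 kHz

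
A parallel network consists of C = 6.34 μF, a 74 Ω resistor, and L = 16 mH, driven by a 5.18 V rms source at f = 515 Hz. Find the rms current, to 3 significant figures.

ω = 2πf = 3236 rad/s
X_L = ωL = 51.8 Ω
X_C = 1/(ωC) = 48.7 Ω
Parallel: admittances add. Y = 1/R + 1/(jωL) + jωC
Y = (0.0135 + j0.00120) S
|Y| = 0.0136 S → |Z| = 1/|Y| = 73.7 Ω, ∠Z = −∠Y = -5.08°
I = V/|Z| = 5.18/73.7 = 70.3 mA

70.3 mA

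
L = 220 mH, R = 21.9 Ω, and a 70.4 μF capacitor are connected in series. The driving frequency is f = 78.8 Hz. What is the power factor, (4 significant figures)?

ω = 2πf = 495.1 rad/s
X_L = ωL = 108.9 Ω
X_C = 1/(ωC) = 28.69 Ω
Net reactance X = X_L − X_C = 80.24 Ω
Z = 21.90 + j80.24 Ω
|Z| = √(21.90² + 80.24²) = 83.17 Ω
∠Z = arctan(80.24/21.90) = 74.73°
cos φ = cos(74.73°) = 0.2633

0.2633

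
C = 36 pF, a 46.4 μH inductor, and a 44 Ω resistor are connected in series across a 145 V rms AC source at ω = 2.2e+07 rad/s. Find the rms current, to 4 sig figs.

589.9 mA

X_L = ωL = 1021 Ω
X_C = 1/(ωC) = 1263 Ω
Net reactance X = X_L − X_C = -241.8 Ω
Z = 44.00 − j241.8 Ω
|Z| = √(44.00² + 241.8²) = 245.8 Ω
I = V/|Z| = 145/245.8 = 589.9 mA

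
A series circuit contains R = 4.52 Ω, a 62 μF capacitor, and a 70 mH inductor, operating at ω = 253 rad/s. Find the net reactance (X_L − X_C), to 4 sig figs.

-46.04 Ω

X_L = ωL = 17.71 Ω
X_C = 1/(ωC) = 63.75 Ω
X = 17.71 − 63.75 = -46.04 Ω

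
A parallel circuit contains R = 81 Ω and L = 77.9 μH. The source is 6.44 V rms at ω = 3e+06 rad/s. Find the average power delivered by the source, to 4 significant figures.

512.0 mW

X_L = ωL = 233.7 Ω
Parallel: admittances add. Y = 1/R + 1/(jωL)
Y = (0.01235 − j0.004279) S
|Y| = 0.01307 S → |Z| = 1/|Y| = 76.53 Ω, ∠Z = −∠Y = 19.12°
I = V/|Z| = 84.15 mA
P = VI cos φ = 6.44 × 0.08415 × cos(19.12°) = 512.0 mW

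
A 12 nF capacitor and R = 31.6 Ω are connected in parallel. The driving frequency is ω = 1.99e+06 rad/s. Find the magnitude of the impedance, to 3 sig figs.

25.2 Ω

X_C = 1/(ωC) = 41.9 Ω
Parallel: admittances add. Y = 1/R + jωC
Y = (0.0316 + j0.0239) S
|Y| = 0.0396 S → |Z| = 1/|Y| = 25.2 Ω, ∠Z = −∠Y = -37.0°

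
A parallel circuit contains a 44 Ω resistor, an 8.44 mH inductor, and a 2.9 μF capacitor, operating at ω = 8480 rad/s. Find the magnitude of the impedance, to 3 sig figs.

39.9 Ω

X_L = ωL = 71.6 Ω
X_C = 1/(ωC) = 40.7 Ω
Parallel: admittances add. Y = 1/R + 1/(jωL) + jωC
Y = (0.0227 + j0.0106) S
|Y| = 0.0251 S → |Z| = 1/|Y| = 39.9 Ω, ∠Z = −∠Y = -25.0°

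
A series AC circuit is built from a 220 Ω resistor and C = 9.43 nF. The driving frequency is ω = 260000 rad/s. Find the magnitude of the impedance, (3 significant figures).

X_C = 1/(ωC) = 408 Ω
Z = 220 − j408 Ω
|Z| = √(220² + 408²) = 463 Ω

463 Ω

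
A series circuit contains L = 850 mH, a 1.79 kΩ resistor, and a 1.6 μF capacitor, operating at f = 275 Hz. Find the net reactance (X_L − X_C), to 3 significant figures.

1110 Ω

ω = 2πf = 1728 rad/s
X_L = ωL = 1470 Ω
X_C = 1/(ωC) = 362 Ω
X = 1470 − 362 = 1110 Ω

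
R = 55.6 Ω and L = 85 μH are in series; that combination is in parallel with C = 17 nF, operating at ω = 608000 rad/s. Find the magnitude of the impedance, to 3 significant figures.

X_L = ωL = 51.7 Ω
X_C = 1/(ωC) = 96.7 Ω
Branch 1 (R+jX_L): Z₁ = 55.6 + j51.7 Ω, |Z₁| = 75.9 Ω
Branch 2 (−jX_C): Z₂ = −j96.7 Ω
Parallel: Z = Z₁Z₂/(Z₁+Z₂), |Z| = 103 Ω, ∠Z = -8.06°

103 Ω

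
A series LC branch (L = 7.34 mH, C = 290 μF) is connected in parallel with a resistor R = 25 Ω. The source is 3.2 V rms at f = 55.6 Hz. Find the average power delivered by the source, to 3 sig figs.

410 mW

ω = 2πf = 349.3 rad/s
X_L = ωL = 2.56 Ω
X_C = 1/(ωC) = 9.87 Ω
Branch 1: Z₁ = R = 25.0 Ω
Branch 2 (series LC): Z₂ = j(X_L − X_C) = −j7.31 Ω
Parallel: Z = Z₁Z₂/(Z₁+Z₂), |Z| = 7.01 Ω, ∠Z = -73.7°
I = V/|Z| = 456 mA
P = VI cos φ = 3.2 × 0.456 × cos(-73.7°) = 410 mW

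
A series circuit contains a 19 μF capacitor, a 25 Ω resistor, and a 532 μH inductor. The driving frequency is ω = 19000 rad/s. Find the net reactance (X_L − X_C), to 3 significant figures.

7.34 Ω

X_L = ωL = 10.1 Ω
X_C = 1/(ωC) = 2.77 Ω
X = 10.1 − 2.77 = 7.34 Ω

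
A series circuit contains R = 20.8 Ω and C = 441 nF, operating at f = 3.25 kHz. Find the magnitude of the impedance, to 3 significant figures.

ω = 2πf = 20420 rad/s
X_C = 1/(ωC) = 111 Ω
Z = 20.8 − j111 Ω
|Z| = √(20.8² + 111²) = 113 Ω

113 Ω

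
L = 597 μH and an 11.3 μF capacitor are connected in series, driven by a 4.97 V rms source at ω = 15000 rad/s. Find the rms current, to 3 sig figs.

1.63 A

X_L = ωL = 8.96 Ω
X_C = 1/(ωC) = 5.90 Ω
Net reactance X = X_L − X_C = 3.06 Ω
Z = j3.06 Ω
|Z| = √(0² + 3.06²) = 3.06 Ω
I = V/|Z| = 4.97/3.06 = 1.63 A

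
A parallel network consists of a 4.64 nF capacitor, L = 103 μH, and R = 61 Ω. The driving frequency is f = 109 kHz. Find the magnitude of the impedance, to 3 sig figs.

ω = 2πf = 684900 rad/s
X_L = ωL = 70.5 Ω
X_C = 1/(ωC) = 315 Ω
Parallel: admittances add. Y = 1/R + 1/(jωL) + jωC
Y = (0.0164 − j0.0110) S
|Y| = 0.0197 S → |Z| = 1/|Y| = 50.7 Ω, ∠Z = −∠Y = 33.9°

50.7 Ω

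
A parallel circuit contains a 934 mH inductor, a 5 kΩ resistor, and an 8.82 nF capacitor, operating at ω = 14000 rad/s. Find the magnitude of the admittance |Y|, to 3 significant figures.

205 μS

X_L = ωL = 13100 Ω
X_C = 1/(ωC) = 8100 Ω
Parallel: admittances add. Y = 1/R + 1/(jωL) + jωC
Y = (0.000200 + j4.7e-05) S
|Y| = 0.000205 S → |Z| = 1/|Y| = 4870 Ω, ∠Z = −∠Y = -13.2°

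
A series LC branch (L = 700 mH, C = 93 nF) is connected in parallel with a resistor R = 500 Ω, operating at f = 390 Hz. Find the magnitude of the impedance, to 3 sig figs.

ω = 2πf = 2450 rad/s
X_L = ωL = 1720 Ω
X_C = 1/(ωC) = 4390 Ω
Branch 1: Z₁ = R = 500 Ω
Branch 2 (series LC): Z₂ = j(X_L − X_C) = −j2670 Ω
Parallel: Z = Z₁Z₂/(Z₁+Z₂), |Z| = 491 Ω, ∠Z = -10.6°

491 Ω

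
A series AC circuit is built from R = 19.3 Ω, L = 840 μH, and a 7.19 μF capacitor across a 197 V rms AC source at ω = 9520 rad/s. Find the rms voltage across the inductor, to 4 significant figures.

X_L = ωL = 7.997 Ω
X_C = 1/(ωC) = 14.61 Ω
Net reactance X = X_L − X_C = -6.613 Ω
Z = 19.30 − j6.613 Ω
|Z| = √(19.30² + 6.613²) = 20.40 Ω
I = V/|Z| = 9.656 A
V_L = I·|Z_L| = 9.656 × 7.997 = 77.22 V

77.22 V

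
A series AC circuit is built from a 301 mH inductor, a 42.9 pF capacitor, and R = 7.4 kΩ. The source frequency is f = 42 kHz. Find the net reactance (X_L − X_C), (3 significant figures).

-8900 Ω

ω = 2πf = 263900 rad/s
X_L = ωL = 79400 Ω
X_C = 1/(ωC) = 88300 Ω
X = 79400 − 88300 = -8900 Ω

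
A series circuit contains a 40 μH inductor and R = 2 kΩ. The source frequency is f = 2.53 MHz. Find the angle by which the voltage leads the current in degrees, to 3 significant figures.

17.6°

ω = 2πf = 1.59e+07 rad/s
X_L = ωL = 636 Ω
Z = 2000 + j636 Ω
|Z| = √(2000² + 636²) = 2100 Ω
∠Z = arctan(636/2000) = 17.6°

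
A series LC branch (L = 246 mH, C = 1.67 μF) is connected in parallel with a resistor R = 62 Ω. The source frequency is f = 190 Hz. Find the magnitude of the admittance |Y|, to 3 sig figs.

ω = 2πf = 1194 rad/s
X_L = ωL = 294 Ω
X_C = 1/(ωC) = 502 Ω
Branch 1: Z₁ = R = 62.0 Ω
Branch 2 (series LC): Z₂ = j(X_L − X_C) = −j208 Ω
Parallel: Z = Z₁Z₂/(Z₁+Z₂), |Z| = 59.4 Ω, ∠Z = -16.6°
|Y| = 1/|Z| = 16.8 mS

16.8 mS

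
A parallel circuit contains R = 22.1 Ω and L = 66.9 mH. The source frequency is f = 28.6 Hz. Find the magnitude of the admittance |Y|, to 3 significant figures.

94.7 mS

ω = 2πf = 179.7 rad/s
X_L = ωL = 12.0 Ω
Parallel: admittances add. Y = 1/R + 1/(jωL)
Y = (0.0452 − j0.0832) S
|Y| = 0.0947 S → |Z| = 1/|Y| = 10.6 Ω, ∠Z = −∠Y = 61.5°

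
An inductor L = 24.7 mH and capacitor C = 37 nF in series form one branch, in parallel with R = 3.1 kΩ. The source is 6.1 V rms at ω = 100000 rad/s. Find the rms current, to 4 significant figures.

3.400 mA

X_L = ωL = 2470 Ω
X_C = 1/(ωC) = 270.3 Ω
Branch 1: Z₁ = R = 3100 Ω
Branch 2 (series LC): Z₂ = j(X_L − X_C) = j2200 Ω
Parallel: Z = Z₁Z₂/(Z₁+Z₂), |Z| = 1794 Ω, ∠Z = 54.64°
I = V/|Z| = 6.1/1794 = 3.400 mA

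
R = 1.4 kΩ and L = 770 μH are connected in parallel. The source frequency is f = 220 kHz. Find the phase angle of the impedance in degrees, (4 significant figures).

ω = 2πf = 1.382e+06 rad/s
X_L = ωL = 1064 Ω
Parallel: admittances add. Y = 1/R + 1/(jωL)
Y = (0.0007143 − j0.0009395) S
|Y| = 0.001180 S → |Z| = 1/|Y| = 847.3 Ω, ∠Z = −∠Y = 52.76°

52.76°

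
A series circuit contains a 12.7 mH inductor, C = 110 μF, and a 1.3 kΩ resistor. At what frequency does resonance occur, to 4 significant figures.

134.7 Hz

ω₀ = 1/√(LC) = 1/√(0.0127 × 0.00011) = 846.1 rad/s
f₀ = ω₀/(2π) = 134.7 Hz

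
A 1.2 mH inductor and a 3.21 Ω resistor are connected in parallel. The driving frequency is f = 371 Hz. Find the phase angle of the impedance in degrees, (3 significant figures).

48.9°

ω = 2πf = 2331 rad/s
X_L = ωL = 2.80 Ω
Parallel: admittances add. Y = 1/R + 1/(jωL)
Y = (0.312 − j0.357) S
|Y| = 0.474 S → |Z| = 1/|Y| = 2.11 Ω, ∠Z = −∠Y = 48.9°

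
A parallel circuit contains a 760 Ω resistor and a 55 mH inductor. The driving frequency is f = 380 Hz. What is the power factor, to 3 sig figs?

0.170

ω = 2πf = 2388 rad/s
X_L = ωL = 131 Ω
Parallel: admittances add. Y = 1/R + 1/(jωL)
Y = (0.00132 − j0.00762) S
|Y| = 0.00773 S → |Z| = 1/|Y| = 129 Ω, ∠Z = −∠Y = 80.2°
cos φ = cos(80.2°) = 0.170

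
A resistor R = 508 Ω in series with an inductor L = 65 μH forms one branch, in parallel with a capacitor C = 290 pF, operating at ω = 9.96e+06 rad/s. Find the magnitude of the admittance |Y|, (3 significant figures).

X_L = ωL = 647 Ω
X_C = 1/(ωC) = 346 Ω
Branch 1 (R+jX_L): Z₁ = 508 + j647 Ω, |Z₁| = 823 Ω
Branch 2 (−jX_C): Z₂ = −j346 Ω
Parallel: Z = Z₁Z₂/(Z₁+Z₂), |Z| = 482 Ω, ∠Z = -68.8°
|Y| = 1/|Z| = 2.07 mS

2.07 mS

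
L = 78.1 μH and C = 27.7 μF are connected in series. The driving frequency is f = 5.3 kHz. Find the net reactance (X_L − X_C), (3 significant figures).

ω = 2πf = 33300 rad/s
X_L = ωL = 2.60 Ω
X_C = 1/(ωC) = 1.08 Ω
X = 2.60 − 1.08 = 1.52 Ω

1.52 Ω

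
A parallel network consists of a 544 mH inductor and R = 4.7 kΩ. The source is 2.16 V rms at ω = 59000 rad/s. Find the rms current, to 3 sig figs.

X_L = ωL = 32100 Ω
Parallel: admittances add. Y = 1/R + 1/(jωL)
Y = (0.000213 − j3.12e-05) S
|Y| = 0.000215 S → |Z| = 1/|Y| = 4650 Ω, ∠Z = −∠Y = 8.33°
I = V/|Z| = 2.16/4650 = 464 μA

464 μA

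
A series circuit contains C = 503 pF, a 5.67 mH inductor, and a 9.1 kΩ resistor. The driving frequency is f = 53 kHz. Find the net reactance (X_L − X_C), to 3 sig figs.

-4080 Ω

ω = 2πf = 333000 rad/s
X_L = ωL = 1890 Ω
X_C = 1/(ωC) = 5970 Ω
X = 1890 − 5970 = -4080 Ω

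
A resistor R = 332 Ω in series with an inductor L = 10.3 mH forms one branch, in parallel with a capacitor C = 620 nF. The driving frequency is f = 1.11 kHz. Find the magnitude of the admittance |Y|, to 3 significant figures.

4.69 mS

ω = 2πf = 6974 rad/s
X_L = ωL = 71.8 Ω
X_C = 1/(ωC) = 231 Ω
Branch 1 (R+jX_L): Z₁ = 332 + j71.8 Ω, |Z₁| = 340 Ω
Branch 2 (−jX_C): Z₂ = −j231 Ω
Parallel: Z = Z₁Z₂/(Z₁+Z₂), |Z| = 213 Ω, ∠Z = -52.1°
|Y| = 1/|Z| = 4.69 mS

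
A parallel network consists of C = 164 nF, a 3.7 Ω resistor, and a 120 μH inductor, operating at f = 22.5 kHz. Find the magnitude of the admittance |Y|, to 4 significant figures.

ω = 2πf = 141400 rad/s
X_L = ωL = 16.96 Ω
X_C = 1/(ωC) = 43.13 Ω
Parallel: admittances add. Y = 1/R + 1/(jωL) + jωC
Y = (0.2703 − j0.03576) S
|Y| = 0.2726 S → |Z| = 1/|Y| = 3.668 Ω, ∠Z = −∠Y = 7.537°

272.6 mS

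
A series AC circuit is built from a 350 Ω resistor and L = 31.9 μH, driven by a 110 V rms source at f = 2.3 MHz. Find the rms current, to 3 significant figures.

ω = 2πf = 1.445e+07 rad/s
X_L = ωL = 461 Ω
Z = 350 + j461 Ω
|Z| = √(350² + 461²) = 579 Ω
I = V/|Z| = 110/579 = 190 mA

190 mA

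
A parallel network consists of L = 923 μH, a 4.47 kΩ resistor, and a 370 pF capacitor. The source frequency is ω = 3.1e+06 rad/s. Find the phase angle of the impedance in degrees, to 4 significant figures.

-74.33°

X_L = ωL = 2861 Ω
X_C = 1/(ωC) = 871.8 Ω
Parallel: admittances add. Y = 1/R + 1/(jωL) + jωC
Y = (0.0002237 + j0.0007975) S
|Y| = 0.0008283 S → |Z| = 1/|Y| = 1207 Ω, ∠Z = −∠Y = -74.33°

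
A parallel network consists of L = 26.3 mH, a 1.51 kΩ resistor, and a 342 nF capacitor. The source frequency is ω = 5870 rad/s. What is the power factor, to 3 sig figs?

X_L = ωL = 154 Ω
X_C = 1/(ωC) = 498 Ω
Parallel: admittances add. Y = 1/R + 1/(jωL) + jωC
Y = (0.000662 − j0.00447) S
|Y| = 0.00452 S → |Z| = 1/|Y| = 221 Ω, ∠Z = −∠Y = 81.6°
cos φ = cos(81.6°) = 0.147

0.147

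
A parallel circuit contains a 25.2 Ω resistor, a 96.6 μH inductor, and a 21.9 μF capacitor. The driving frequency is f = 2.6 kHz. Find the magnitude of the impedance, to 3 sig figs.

3.59 Ω

ω = 2πf = 16340 rad/s
X_L = ωL = 1.58 Ω
X_C = 1/(ωC) = 2.80 Ω
Parallel: admittances add. Y = 1/R + 1/(jωL) + jωC
Y = (0.0397 − j0.276) S
|Y| = 0.279 S → |Z| = 1/|Y| = 3.59 Ω, ∠Z = −∠Y = 81.8°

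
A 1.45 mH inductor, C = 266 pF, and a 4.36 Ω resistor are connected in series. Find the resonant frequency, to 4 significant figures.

ω₀ = 1/√(LC) = 1/√(0.00145 × 2.66e-10) = 1.61e+06 rad/s
f₀ = ω₀/(2π) = 256.3 kHz

256.3 kHz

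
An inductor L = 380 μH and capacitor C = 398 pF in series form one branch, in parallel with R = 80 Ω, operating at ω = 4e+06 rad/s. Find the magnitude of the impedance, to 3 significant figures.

79.7 Ω

X_L = ωL = 1520 Ω
X_C = 1/(ωC) = 628 Ω
Branch 1: Z₁ = R = 80.0 Ω
Branch 2 (series LC): Z₂ = j(X_L − X_C) = j892 Ω
Parallel: Z = Z₁Z₂/(Z₁+Z₂), |Z| = 79.7 Ω, ∠Z = 5.13°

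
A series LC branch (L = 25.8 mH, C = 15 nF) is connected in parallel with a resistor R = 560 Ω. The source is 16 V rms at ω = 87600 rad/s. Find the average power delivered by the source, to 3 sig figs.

X_L = ωL = 2260 Ω
X_C = 1/(ωC) = 761 Ω
Branch 1: Z₁ = R = 560 Ω
Branch 2 (series LC): Z₂ = j(X_L − X_C) = j1500 Ω
Parallel: Z = Z₁Z₂/(Z₁+Z₂), |Z| = 525 Ω, ∠Z = 20.5°
I = V/|Z| = 30.5 mA
P = VI cos φ = 16 × 0.0305 × cos(20.5°) = 457 mW

457 mW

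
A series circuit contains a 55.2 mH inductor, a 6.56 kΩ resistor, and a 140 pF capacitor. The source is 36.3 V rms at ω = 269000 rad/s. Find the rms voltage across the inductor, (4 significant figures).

X_L = ωL = 14850 Ω
X_C = 1/(ωC) = 26550 Ω
Net reactance X = X_L − X_C = -11700 Ω
Z = 6560 − j11700 Ω
|Z| = √(6560² + 11700²) = 13420 Ω
I = V/|Z| = 2.705 mA
V_L = I·|Z_L| = 0.002705 × 14850 = 40.17 V

40.17 V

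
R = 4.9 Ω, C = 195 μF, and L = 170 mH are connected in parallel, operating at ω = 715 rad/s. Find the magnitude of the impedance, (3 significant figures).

X_L = ωL = 122 Ω
X_C = 1/(ωC) = 7.17 Ω
Parallel: admittances add. Y = 1/R + 1/(jωL) + jωC
Y = (0.204 + j0.131) S
|Y| = 0.243 S → |Z| = 1/|Y| = 4.12 Ω, ∠Z = −∠Y = -32.7°

4.12 Ω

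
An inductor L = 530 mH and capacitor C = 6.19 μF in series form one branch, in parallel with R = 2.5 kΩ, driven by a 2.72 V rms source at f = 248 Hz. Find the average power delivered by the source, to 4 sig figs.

ω = 2πf = 1558 rad/s
X_L = ωL = 825.9 Ω
X_C = 1/(ωC) = 103.7 Ω
Branch 1: Z₁ = R = 2500 Ω
Branch 2 (series LC): Z₂ = j(X_L − X_C) = j722.2 Ω
Parallel: Z = Z₁Z₂/(Z₁+Z₂), |Z| = 693.8 Ω, ∠Z = 73.89°
I = V/|Z| = 3.920 mA
P = VI cos φ = 2.72 × 0.003920 × cos(73.89°) = 2.959 mW

2.959 mW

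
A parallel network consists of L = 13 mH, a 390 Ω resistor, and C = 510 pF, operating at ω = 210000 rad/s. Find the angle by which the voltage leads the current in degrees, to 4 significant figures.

X_L = ωL = 2730 Ω
X_C = 1/(ωC) = 9337 Ω
Parallel: admittances add. Y = 1/R + 1/(jωL) + jωC
Y = (0.002564 − j0.0002592) S
|Y| = 0.002577 S → |Z| = 1/|Y| = 388.0 Ω, ∠Z = −∠Y = 5.772°

5.772°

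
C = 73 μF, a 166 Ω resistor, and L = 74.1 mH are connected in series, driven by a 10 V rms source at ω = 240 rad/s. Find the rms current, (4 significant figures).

X_L = ωL = 17.78 Ω
X_C = 1/(ωC) = 57.08 Ω
Net reactance X = X_L − X_C = -39.29 Ω
Z = 166.0 − j39.29 Ω
|Z| = √(166.0² + 39.29²) = 170.6 Ω
I = V/|Z| = 10/170.6 = 58.62 mA

58.62 mA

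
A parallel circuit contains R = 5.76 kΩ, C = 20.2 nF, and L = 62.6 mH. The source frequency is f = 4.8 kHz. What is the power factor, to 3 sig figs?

ω = 2πf = 30160 rad/s
X_L = ωL = 1890 Ω
X_C = 1/(ωC) = 1640 Ω
Parallel: admittances add. Y = 1/R + 1/(jωL) + jωC
Y = (0.000174 + j7.95e-05) S
|Y| = 0.000191 S → |Z| = 1/|Y| = 5240 Ω, ∠Z = −∠Y = -24.6°
cos φ = cos(-24.6°) = 0.909

0.909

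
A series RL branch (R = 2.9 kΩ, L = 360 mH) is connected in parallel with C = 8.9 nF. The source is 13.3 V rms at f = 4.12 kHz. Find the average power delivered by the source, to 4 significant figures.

5.385 mW

ω = 2πf = 25890 rad/s
X_L = ωL = 9319 Ω
X_C = 1/(ωC) = 4340 Ω
Branch 1 (R+jX_L): Z₁ = 2900 + j9319 Ω, |Z₁| = 9760 Ω
Branch 2 (−jX_C): Z₂ = −j4340 Ω
Parallel: Z = Z₁Z₂/(Z₁+Z₂), |Z| = 7352 Ω, ∠Z = -77.07°
I = V/|Z| = 1.809 mA
P = VI cos φ = 13.3 × 0.001809 × cos(-77.07°) = 5.385 mW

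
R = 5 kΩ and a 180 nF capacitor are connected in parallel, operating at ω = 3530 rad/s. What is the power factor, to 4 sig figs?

0.3002

X_C = 1/(ωC) = 1574 Ω
Parallel: admittances add. Y = 1/R + jωC
Y = (0.0002000 + j0.0006354) S
|Y| = 0.0006661 S → |Z| = 1/|Y| = 1501 Ω, ∠Z = −∠Y = -72.53°
cos φ = cos(-72.53°) = 0.3002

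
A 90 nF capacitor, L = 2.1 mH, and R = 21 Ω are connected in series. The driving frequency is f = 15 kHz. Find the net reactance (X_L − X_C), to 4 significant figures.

80.03 Ω

ω = 2πf = 94250 rad/s
X_L = ωL = 197.9 Ω
X_C = 1/(ωC) = 117.9 Ω
X = 197.9 − 117.9 = 80.03 Ω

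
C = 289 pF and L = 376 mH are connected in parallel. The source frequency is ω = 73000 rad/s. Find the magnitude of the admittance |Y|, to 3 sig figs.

X_L = ωL = 27400 Ω
X_C = 1/(ωC) = 47400 Ω
Parallel: admittances add. Y = 1/(jωL) + jωC
Y = (0 − j1.53e-05) S
|Y| = 1.53e-05 S → |Z| = 1/|Y| = 65200 Ω, ∠Z = −∠Y = 90.0°

15.3 μS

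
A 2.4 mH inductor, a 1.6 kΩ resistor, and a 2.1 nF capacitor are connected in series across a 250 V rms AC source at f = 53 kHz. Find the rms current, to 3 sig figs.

ω = 2πf = 333000 rad/s
X_L = ωL = 799 Ω
X_C = 1/(ωC) = 1430 Ω
Net reactance X = X_L − X_C = -631 Ω
Z = 1600 − j631 Ω
|Z| = √(1600² + 631²) = 1720 Ω
I = V/|Z| = 250/1720 = 145 mA

145 mA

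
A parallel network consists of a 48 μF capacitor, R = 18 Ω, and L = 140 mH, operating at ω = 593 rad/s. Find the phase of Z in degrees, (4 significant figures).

X_L = ωL = 83.02 Ω
X_C = 1/(ωC) = 35.13 Ω
Parallel: admittances add. Y = 1/R + 1/(jωL) + jωC
Y = (0.05556 + j0.01642) S
|Y| = 0.05793 S → |Z| = 1/|Y| = 17.26 Ω, ∠Z = −∠Y = -16.46°

-16.46°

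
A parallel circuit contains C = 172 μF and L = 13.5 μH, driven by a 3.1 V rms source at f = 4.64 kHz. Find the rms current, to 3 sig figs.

7.67 A

ω = 2πf = 29150 rad/s
X_L = ωL = 0.394 Ω
X_C = 1/(ωC) = 0.199 Ω
Parallel: admittances add. Y = 1/(jωL) + jωC
Y = (0 + j2.47) S
|Y| = 2.47 S → |Z| = 1/|Y| = 0.404 Ω, ∠Z = −∠Y = -90.0°
I = V/|Z| = 3.1/0.404 = 7.67 A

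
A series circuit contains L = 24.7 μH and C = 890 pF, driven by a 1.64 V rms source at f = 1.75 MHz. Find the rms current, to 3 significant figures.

ω = 2πf = 1.1e+07 rad/s
X_L = ωL = 272 Ω
X_C = 1/(ωC) = 102 Ω
Net reactance X = X_L − X_C = 169 Ω
Z = j169 Ω
|Z| = √(0² + 169²) = 169 Ω
I = V/|Z| = 1.64/169 = 9.68 mA

9.68 mA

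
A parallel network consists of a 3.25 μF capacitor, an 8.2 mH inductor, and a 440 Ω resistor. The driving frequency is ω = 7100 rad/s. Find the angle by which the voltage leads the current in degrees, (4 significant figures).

-68.93°

X_L = ωL = 58.22 Ω
X_C = 1/(ωC) = 43.34 Ω
Parallel: admittances add. Y = 1/R + 1/(jωL) + jωC
Y = (0.002273 + j0.005899) S
|Y| = 0.006321 S → |Z| = 1/|Y| = 158.2 Ω, ∠Z = −∠Y = -68.93°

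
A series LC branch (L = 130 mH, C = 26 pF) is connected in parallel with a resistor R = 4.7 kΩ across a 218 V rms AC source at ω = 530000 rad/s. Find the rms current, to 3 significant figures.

X_L = ωL = 68900 Ω
X_C = 1/(ωC) = 72600 Ω
Branch 1: Z₁ = R = 4700 Ω
Branch 2 (series LC): Z₂ = j(X_L − X_C) = −j3670 Ω
Parallel: Z = Z₁Z₂/(Z₁+Z₂), |Z| = 2890 Ω, ∠Z = -52.0°
I = V/|Z| = 218/2890 = 75.4 mA

75.4 mA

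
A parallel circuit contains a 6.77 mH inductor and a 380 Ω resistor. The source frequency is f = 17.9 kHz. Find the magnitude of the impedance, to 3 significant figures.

340 Ω

ω = 2πf = 112500 rad/s
X_L = ωL = 761 Ω
Parallel: admittances add. Y = 1/R + 1/(jωL)
Y = (0.00263 − j0.00131) S
|Y| = 0.00294 S → |Z| = 1/|Y| = 340 Ω, ∠Z = −∠Y = 26.5°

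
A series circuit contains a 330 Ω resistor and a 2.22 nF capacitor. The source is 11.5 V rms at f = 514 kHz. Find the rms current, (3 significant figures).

ω = 2πf = 3.23e+06 rad/s
X_C = 1/(ωC) = 139 Ω
Z = 330 − j139 Ω
|Z| = √(330² + 139²) = 358 Ω
I = V/|Z| = 11.5/358 = 32.1 mA

32.1 mA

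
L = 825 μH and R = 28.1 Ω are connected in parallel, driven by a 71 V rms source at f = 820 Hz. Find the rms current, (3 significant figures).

ω = 2πf = 5152 rad/s
X_L = ωL = 4.25 Ω
Parallel: admittances add. Y = 1/R + 1/(jωL)
Y = (0.0356 − j0.235) S
|Y| = 0.238 S → |Z| = 1/|Y| = 4.20 Ω, ∠Z = −∠Y = 81.4°
I = V/|Z| = 71/4.20 = 16.9 A

16.9 A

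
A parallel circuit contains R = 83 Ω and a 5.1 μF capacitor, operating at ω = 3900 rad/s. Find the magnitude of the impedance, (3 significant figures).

X_C = 1/(ωC) = 50.3 Ω
Parallel: admittances add. Y = 1/R + jωC
Y = (0.0120 + j0.0199) S
|Y| = 0.0233 S → |Z| = 1/|Y| = 43.0 Ω, ∠Z = −∠Y = -58.8°

43.0 Ω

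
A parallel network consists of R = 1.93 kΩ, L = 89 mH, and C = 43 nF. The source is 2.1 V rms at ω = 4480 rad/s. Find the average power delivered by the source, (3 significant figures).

X_L = ωL = 399 Ω
X_C = 1/(ωC) = 5190 Ω
Parallel: admittances add. Y = 1/R + 1/(jωL) + jωC
Y = (0.000518 − j0.00232) S
|Y| = 0.00237 S → |Z| = 1/|Y| = 421 Ω, ∠Z = −∠Y = 77.4°
I = V/|Z| = 4.98 mA
P = VI cos φ = 2.1 × 0.00498 × cos(77.4°) = 2.28 mW

2.28 mW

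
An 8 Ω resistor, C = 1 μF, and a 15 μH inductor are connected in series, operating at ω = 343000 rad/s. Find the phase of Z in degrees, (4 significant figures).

15.57°

X_L = ωL = 5.145 Ω
X_C = 1/(ωC) = 2.915 Ω
Net reactance X = X_L − X_C = 2.230 Ω
Z = 8.000 + j2.230 Ω
|Z| = √(8.000² + 2.230²) = 8.305 Ω
∠Z = arctan(2.230/8.000) = 15.57°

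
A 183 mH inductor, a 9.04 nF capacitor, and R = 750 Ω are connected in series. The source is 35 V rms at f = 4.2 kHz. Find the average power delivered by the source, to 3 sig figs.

ω = 2πf = 26390 rad/s
X_L = ωL = 4830 Ω
X_C = 1/(ωC) = 4190 Ω
Net reactance X = X_L − X_C = 637 Ω
Z = 750 + j637 Ω
|Z| = √(750² + 637²) = 984 Ω
∠Z = arctan(637/750) = 40.4°
I = V/|Z| = 35.6 mA
P = VI cos φ = 35 × 0.0356 × cos(40.4°) = 948 mW

948 mW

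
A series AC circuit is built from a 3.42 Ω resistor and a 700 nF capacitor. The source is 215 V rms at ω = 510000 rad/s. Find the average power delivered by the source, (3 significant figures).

8.09 kW

X_C = 1/(ωC) = 2.80 Ω
Z = 3.42 − j2.80 Ω
|Z| = √(3.42² + 2.80²) = 4.42 Ω
∠Z = arctan(-2.80/3.42) = -39.3°
I = V/|Z| = 48.6 A
P = VI cos φ = 215 × 48.6 × cos(-39.3°) = 8.09 kW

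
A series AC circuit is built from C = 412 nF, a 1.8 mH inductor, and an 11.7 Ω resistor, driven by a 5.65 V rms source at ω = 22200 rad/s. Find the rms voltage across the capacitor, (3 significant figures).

X_L = ωL = 40.0 Ω
X_C = 1/(ωC) = 109 Ω
Net reactance X = X_L − X_C = -69.4 Ω
Z = 11.7 − j69.4 Ω
|Z| = √(11.7² + 69.4²) = 70.4 Ω
I = V/|Z| = 80.3 mA
V_C = I·|Z_C| = 0.0803 × 109 = 8.78 V

8.78 V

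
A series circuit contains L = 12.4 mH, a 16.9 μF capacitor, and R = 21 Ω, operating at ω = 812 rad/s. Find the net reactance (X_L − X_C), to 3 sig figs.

X_L = ωL = 10.1 Ω
X_C = 1/(ωC) = 72.9 Ω
X = 10.1 − 72.9 = -62.8 Ω

-62.8 Ω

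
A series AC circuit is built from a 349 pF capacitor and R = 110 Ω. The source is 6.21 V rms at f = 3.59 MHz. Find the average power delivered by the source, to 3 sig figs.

150 mW

ω = 2πf = 2.256e+07 rad/s
X_C = 1/(ωC) = 127 Ω
Z = 110 − j127 Ω
|Z| = √(110² + 127²) = 168 Ω
∠Z = arctan(-127/110) = -49.1°
I = V/|Z| = 37.0 mA
P = VI cos φ = 6.21 × 0.0370 × cos(-49.1°) = 150 mW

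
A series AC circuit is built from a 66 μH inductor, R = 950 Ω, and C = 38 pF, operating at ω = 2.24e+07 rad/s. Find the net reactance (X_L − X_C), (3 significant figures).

X_L = ωL = 1480 Ω
X_C = 1/(ωC) = 1170 Ω
X = 1480 − 1170 = 304 Ω

304 Ω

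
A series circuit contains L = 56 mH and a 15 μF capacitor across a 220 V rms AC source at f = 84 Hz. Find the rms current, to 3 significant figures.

ω = 2πf = 527.8 rad/s
X_L = ωL = 29.6 Ω
X_C = 1/(ωC) = 126 Ω
Net reactance X = X_L − X_C = -96.8 Ω
Z = − j96.8 Ω
|Z| = √(0² + 96.8²) = 96.8 Ω
I = V/|Z| = 220/96.8 = 2.27 A

2.27 A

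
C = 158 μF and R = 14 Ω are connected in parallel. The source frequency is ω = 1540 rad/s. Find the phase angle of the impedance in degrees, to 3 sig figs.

X_C = 1/(ωC) = 4.11 Ω
Parallel: admittances add. Y = 1/R + jωC
Y = (0.0714 + j0.243) S
|Y| = 0.254 S → |Z| = 1/|Y| = 3.94 Ω, ∠Z = −∠Y = -73.6°

-73.6°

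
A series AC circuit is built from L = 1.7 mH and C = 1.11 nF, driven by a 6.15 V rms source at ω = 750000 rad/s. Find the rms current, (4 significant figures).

X_L = ωL = 1275 Ω
X_C = 1/(ωC) = 1201 Ω
Net reactance X = X_L − X_C = 73.80 Ω
Z = j73.80 Ω
|Z| = √(0² + 73.80²) = 73.80 Ω
I = V/|Z| = 6.15/73.80 = 83.33 mA

83.33 mA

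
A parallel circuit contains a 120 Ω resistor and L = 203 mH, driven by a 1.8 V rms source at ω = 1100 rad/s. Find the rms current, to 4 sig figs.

X_L = ωL = 223.3 Ω
Parallel: admittances add. Y = 1/R + 1/(jωL)
Y = (0.008333 − j0.004478) S
|Y| = 0.009460 S → |Z| = 1/|Y| = 105.7 Ω, ∠Z = −∠Y = 28.25°
I = V/|Z| = 1.8/105.7 = 17.03 mA

17.03 mA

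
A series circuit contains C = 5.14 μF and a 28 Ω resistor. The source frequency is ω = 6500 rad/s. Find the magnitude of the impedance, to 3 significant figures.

41.0 Ω

X_C = 1/(ωC) = 29.9 Ω
Z = 28.0 − j29.9 Ω
|Z| = √(28.0² + 29.9²) = 41.0 Ω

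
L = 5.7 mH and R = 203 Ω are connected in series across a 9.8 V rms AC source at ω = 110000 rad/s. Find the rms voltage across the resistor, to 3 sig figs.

X_L = ωL = 627 Ω
Z = 203 + j627 Ω
|Z| = √(203² + 627²) = 659 Ω
I = V/|Z| = 14.9 mA
V_R = I·|Z_R| = 0.0149 × 203 = 3.02 V

3.02 V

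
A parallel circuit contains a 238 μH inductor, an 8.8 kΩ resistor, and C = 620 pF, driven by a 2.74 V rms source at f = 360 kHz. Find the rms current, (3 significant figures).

1.29 mA

ω = 2πf = 2.262e+06 rad/s
X_L = ωL = 538 Ω
X_C = 1/(ωC) = 713 Ω
Parallel: admittances add. Y = 1/R + 1/(jωL) + jωC
Y = (0.000114 − j0.000455) S
|Y| = 0.000469 S → |Z| = 1/|Y| = 2130 Ω, ∠Z = −∠Y = 76.0°
I = V/|Z| = 2.74/2130 = 1.29 mA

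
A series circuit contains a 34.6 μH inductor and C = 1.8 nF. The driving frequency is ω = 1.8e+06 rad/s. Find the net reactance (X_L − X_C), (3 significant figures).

X_L = ωL = 62.3 Ω
X_C = 1/(ωC) = 309 Ω
X = 62.3 − 309 = -246 Ω

-246 Ω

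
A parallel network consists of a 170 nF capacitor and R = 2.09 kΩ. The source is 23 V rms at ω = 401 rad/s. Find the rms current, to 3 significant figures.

11.1 mA

X_C = 1/(ωC) = 14700 Ω
Parallel: admittances add. Y = 1/R + jωC
Y = (0.000478 + j6.82e-05) S
|Y| = 0.000483 S → |Z| = 1/|Y| = 2070 Ω, ∠Z = −∠Y = -8.11°
I = V/|Z| = 23/2070 = 11.1 mA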